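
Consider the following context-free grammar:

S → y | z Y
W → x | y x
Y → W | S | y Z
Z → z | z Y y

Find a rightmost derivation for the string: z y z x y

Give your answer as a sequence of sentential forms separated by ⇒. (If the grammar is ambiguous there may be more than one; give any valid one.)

S ⇒ z Y ⇒ z y Z ⇒ z y z Y y ⇒ z y z W y ⇒ z y z x y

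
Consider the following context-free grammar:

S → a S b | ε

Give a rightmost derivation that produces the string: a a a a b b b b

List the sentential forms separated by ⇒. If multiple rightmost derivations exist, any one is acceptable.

S ⇒ a S b ⇒ a a S b b ⇒ a a a S b b b ⇒ a a a a S b b b b ⇒ a a a a b b b b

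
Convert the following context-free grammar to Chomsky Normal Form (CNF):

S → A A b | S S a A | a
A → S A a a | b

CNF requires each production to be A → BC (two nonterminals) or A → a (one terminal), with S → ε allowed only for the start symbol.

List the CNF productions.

TB → b; TA → a; S → a; A → b; S → A X0; X0 → A TB; S → S X1; X1 → S X2; X2 → TA A; A → S X3; X3 → A X4; X4 → TA TA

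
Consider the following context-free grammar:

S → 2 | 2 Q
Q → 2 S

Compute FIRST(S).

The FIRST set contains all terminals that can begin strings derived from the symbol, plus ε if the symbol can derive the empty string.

We compute FIRST(S) using the standard algorithm.
FIRST(Q) = {2}
FIRST(S) = {2}
Therefore, FIRST(S) = {2}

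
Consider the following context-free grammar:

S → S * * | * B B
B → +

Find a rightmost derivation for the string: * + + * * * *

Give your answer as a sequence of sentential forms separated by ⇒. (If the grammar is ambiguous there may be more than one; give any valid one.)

S ⇒ S * * ⇒ S * * * * ⇒ * B B * * * * ⇒ * B + * * * * ⇒ * + + * * * *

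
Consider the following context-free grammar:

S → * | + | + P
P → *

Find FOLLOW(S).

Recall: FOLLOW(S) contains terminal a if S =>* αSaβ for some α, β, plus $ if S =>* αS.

We compute FOLLOW(S) using the standard algorithm.
FOLLOW(S) starts with {$}.
FIRST(P) = {*}
FIRST(S) = {*, +}
FOLLOW(P) = {$}
FOLLOW(S) = {$}
Therefore, FOLLOW(S) = {$}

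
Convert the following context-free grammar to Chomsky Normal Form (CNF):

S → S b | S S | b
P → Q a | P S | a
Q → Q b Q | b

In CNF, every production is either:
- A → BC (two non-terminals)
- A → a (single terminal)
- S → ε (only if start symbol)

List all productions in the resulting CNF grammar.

TB → b; S → b; TA → a; P → a; Q → b; S → S TB; S → S S; P → Q TA; P → P S; Q → Q X0; X0 → TB Q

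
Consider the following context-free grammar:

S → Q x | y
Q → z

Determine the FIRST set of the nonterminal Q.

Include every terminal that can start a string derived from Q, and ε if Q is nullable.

We compute FIRST(Q) using the standard algorithm.
FIRST(Q) = {z}
FIRST(S) = {y, z}
Therefore, FIRST(Q) = {z}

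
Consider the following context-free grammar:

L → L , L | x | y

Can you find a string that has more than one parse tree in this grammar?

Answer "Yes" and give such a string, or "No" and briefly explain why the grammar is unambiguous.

Yes - the string 'x , x , x , x , y , y' has two distinct parse trees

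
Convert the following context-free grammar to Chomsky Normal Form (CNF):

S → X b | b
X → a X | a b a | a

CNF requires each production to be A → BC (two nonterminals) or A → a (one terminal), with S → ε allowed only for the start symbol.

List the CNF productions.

TB → b; S → b; TA → a; X → a; S → X TB; X → TA X; X → TA X0; X0 → TB TA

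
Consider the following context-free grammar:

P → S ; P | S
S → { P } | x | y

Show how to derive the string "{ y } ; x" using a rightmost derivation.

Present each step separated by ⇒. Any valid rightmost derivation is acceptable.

P ⇒ S ; P ⇒ S ; S ⇒ S ; x ⇒ { P } ; x ⇒ { S } ; x ⇒ { y } ; x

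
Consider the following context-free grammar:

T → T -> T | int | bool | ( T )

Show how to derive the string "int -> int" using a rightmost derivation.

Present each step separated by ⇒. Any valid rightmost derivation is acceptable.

T ⇒ T -> T ⇒ T -> int ⇒ int -> int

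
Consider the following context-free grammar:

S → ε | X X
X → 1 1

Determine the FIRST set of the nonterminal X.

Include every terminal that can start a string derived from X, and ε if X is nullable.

We compute FIRST(X) using the standard algorithm.
FIRST(S) = {1, ε}
FIRST(X) = {1}
Therefore, FIRST(X) = {1}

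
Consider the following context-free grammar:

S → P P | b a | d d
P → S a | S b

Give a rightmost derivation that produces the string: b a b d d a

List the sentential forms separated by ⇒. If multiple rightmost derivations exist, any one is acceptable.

S ⇒ P P ⇒ P S a ⇒ P d d a ⇒ S b d d a ⇒ b a b d d a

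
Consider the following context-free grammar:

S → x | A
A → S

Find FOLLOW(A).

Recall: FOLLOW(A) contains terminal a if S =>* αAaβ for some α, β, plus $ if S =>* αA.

We compute FOLLOW(A) using the standard algorithm.
FOLLOW(S) starts with {$}.
FIRST(A) = {x}
FIRST(S) = {x}
FOLLOW(A) = {$}
FOLLOW(S) = {$}
Therefore, FOLLOW(A) = {$}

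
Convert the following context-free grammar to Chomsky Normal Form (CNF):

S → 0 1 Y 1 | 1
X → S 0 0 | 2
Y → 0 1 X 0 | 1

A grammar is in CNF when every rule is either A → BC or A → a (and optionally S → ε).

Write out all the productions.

T0 → 0; T1 → 1; S → 1; X → 2; Y → 1; S → T0 X0; X0 → T1 X1; X1 → Y T1; X → S X2; X2 → T0 T0; Y → T0 X3; X3 → T1 X4; X4 → X T0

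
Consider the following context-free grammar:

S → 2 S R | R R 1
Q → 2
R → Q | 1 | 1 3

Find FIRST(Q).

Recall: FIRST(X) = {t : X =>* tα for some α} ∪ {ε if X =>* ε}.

We compute FIRST(Q) using the standard algorithm.
FIRST(Q) = {2}
FIRST(R) = {1, 2}
FIRST(S) = {1, 2}
Therefore, FIRST(Q) = {2}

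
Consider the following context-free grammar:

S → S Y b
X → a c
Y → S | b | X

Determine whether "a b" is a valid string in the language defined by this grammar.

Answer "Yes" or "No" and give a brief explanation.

No - no valid derivation exists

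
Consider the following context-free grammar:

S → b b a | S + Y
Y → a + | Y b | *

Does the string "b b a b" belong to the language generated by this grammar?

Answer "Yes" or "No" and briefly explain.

No - no valid derivation exists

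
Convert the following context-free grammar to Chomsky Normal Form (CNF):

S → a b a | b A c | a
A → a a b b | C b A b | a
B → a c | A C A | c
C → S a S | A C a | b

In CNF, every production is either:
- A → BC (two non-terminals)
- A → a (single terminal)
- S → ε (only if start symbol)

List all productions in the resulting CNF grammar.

TA → a; TB → b; TC → c; S → a; A → a; B → c; C → b; S → TA X0; X0 → TB TA; S → TB X1; X1 → A TC; A → TA X2; X2 → TA X3; X3 → TB TB; A → C X4; X4 → TB X5; X5 → A TB; B → TA TC; B → A X6; X6 → C A; C → S X7; X7 → TA S; C → A X8; X8 → C TA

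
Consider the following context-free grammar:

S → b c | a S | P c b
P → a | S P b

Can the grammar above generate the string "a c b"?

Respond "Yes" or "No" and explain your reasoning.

Yes - a valid derivation exists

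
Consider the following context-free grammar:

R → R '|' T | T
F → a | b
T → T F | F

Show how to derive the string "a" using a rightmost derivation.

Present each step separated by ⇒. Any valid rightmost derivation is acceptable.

R ⇒ T ⇒ F ⇒ a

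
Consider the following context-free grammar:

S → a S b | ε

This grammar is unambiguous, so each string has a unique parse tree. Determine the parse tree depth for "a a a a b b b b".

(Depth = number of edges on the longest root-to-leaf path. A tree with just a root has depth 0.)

5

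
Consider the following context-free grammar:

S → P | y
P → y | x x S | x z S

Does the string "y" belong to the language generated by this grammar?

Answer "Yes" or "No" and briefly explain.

Yes - a valid derivation exists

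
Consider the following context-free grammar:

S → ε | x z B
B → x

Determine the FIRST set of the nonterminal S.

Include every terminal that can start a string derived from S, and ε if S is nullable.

We compute FIRST(S) using the standard algorithm.
FIRST(B) = {x}
FIRST(S) = {x, ε}
Therefore, FIRST(S) = {x, ε}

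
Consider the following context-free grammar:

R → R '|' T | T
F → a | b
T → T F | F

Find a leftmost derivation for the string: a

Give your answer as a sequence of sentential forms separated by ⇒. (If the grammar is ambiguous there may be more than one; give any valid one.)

R ⇒ T ⇒ F ⇒ a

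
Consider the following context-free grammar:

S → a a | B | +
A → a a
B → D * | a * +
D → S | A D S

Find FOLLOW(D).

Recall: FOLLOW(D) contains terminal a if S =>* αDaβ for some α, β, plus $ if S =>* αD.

We compute FOLLOW(D) using the standard algorithm.
FOLLOW(S) starts with {$}.
FIRST(A) = {a}
FIRST(B) = {+, a}
FIRST(D) = {+, a}
FIRST(S) = {+, a}
FOLLOW(A) = {+, a}
FOLLOW(B) = {$, *, +, a}
FOLLOW(D) = {*, +, a}
FOLLOW(S) = {$, *, +, a}
Therefore, FOLLOW(D) = {*, +, a}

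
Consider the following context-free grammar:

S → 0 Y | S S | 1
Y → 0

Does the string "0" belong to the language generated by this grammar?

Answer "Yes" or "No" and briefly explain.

No - no valid derivation exists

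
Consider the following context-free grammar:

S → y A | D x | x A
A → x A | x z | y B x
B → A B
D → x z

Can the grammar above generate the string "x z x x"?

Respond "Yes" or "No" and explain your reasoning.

No - no valid derivation exists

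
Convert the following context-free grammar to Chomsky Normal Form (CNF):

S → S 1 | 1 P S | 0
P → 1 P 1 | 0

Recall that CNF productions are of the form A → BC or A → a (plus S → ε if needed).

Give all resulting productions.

T1 → 1; S → 0; P → 0; S → S T1; S → T1 X0; X0 → P S; P → T1 X1; X1 → P T1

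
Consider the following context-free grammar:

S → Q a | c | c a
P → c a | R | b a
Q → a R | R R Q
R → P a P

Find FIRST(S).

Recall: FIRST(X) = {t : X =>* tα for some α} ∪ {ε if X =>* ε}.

We compute FIRST(S) using the standard algorithm.
FIRST(P) = {b, c}
FIRST(Q) = {a, b, c}
FIRST(R) = {b, c}
FIRST(S) = {a, b, c}
Therefore, FIRST(S) = {a, b, c}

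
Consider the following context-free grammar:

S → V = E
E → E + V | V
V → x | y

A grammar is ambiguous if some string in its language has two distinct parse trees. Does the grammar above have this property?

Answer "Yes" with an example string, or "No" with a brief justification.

No - the grammar is unambiguous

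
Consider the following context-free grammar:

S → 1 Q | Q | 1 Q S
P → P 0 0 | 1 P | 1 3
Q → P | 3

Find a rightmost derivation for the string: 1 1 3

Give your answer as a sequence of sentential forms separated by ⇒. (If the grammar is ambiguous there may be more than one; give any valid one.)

S ⇒ 1 Q ⇒ 1 P ⇒ 1 1 3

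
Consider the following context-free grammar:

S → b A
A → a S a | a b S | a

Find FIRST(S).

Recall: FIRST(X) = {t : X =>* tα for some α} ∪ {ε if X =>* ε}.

We compute FIRST(S) using the standard algorithm.
FIRST(A) = {a}
FIRST(S) = {b}
Therefore, FIRST(S) = {b}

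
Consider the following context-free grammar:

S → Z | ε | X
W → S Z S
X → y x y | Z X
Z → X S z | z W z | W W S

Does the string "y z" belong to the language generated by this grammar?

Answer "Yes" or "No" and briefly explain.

No - no valid derivation exists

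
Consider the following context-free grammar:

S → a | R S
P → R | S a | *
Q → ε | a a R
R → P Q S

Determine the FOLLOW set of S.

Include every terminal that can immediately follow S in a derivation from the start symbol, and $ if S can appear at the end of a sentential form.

We compute FOLLOW(S) using the standard algorithm.
FOLLOW(S) starts with {$}.
FIRST(P) = {*, a}
FIRST(Q) = {a, ε}
FIRST(R) = {*, a}
FIRST(S) = {*, a}
FOLLOW(P) = {*, a}
FOLLOW(Q) = {*, a}
FOLLOW(R) = {*, a}
FOLLOW(S) = {$, *, a}
Therefore, FOLLOW(S) = {$, *, a}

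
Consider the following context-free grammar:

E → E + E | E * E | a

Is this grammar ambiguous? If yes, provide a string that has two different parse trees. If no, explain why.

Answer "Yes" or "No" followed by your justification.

Yes - the string 'a + a * a * a + a' has two distinct leftmost derivations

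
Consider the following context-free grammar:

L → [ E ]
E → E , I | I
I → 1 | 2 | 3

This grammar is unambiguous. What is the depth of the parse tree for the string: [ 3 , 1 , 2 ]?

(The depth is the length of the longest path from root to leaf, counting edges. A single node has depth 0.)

5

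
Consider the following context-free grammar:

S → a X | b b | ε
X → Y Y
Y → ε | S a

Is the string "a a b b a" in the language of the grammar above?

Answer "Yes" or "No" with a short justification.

Yes - a valid derivation exists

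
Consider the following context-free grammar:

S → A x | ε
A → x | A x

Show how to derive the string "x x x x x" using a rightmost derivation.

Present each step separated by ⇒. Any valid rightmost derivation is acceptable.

S ⇒ A x ⇒ A x x ⇒ A x x x ⇒ A x x x x ⇒ x x x x x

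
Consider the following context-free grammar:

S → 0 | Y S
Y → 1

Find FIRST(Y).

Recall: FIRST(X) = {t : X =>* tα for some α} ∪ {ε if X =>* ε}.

We compute FIRST(Y) using the standard algorithm.
FIRST(S) = {0, 1}
FIRST(Y) = {1}
Therefore, FIRST(Y) = {1}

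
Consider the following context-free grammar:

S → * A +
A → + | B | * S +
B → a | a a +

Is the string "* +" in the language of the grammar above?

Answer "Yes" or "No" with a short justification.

No - no valid derivation exists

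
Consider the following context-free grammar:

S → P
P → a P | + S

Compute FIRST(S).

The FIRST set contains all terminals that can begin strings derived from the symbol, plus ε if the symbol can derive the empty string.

We compute FIRST(S) using the standard algorithm.
FIRST(P) = {+, a}
FIRST(S) = {+, a}
Therefore, FIRST(S) = {+, a}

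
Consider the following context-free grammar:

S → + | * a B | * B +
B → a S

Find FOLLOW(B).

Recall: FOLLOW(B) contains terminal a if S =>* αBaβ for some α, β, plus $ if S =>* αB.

We compute FOLLOW(B) using the standard algorithm.
FOLLOW(S) starts with {$}.
FIRST(B) = {a}
FIRST(S) = {*, +}
FOLLOW(B) = {$, +}
FOLLOW(S) = {$, +}
Therefore, FOLLOW(B) = {$, +}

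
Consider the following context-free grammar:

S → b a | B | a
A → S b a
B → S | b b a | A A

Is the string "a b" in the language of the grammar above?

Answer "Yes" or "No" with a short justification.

No - no valid derivation exists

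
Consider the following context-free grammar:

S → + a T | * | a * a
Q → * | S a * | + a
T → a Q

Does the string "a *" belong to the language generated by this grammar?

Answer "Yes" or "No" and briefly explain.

No - no valid derivation exists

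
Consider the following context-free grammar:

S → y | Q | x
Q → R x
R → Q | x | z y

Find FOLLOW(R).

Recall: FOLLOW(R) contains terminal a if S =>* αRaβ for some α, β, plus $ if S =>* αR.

We compute FOLLOW(R) using the standard algorithm.
FOLLOW(S) starts with {$}.
FIRST(Q) = {x, z}
FIRST(R) = {x, z}
FIRST(S) = {x, y, z}
FOLLOW(Q) = {$, x}
FOLLOW(R) = {x}
FOLLOW(S) = {$}
Therefore, FOLLOW(R) = {x}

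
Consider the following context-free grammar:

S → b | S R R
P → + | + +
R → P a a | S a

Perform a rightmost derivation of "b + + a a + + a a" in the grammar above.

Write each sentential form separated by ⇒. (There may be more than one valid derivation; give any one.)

S ⇒ S R R ⇒ S R P a a ⇒ S R + + a a ⇒ S P a a + + a a ⇒ S + + a a + + a a ⇒ b + + a a + + a a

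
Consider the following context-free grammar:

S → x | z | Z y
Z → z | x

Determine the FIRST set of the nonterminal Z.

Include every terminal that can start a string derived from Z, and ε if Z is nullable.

We compute FIRST(Z) using the standard algorithm.
FIRST(S) = {x, z}
FIRST(Z) = {x, z}
Therefore, FIRST(Z) = {x, z}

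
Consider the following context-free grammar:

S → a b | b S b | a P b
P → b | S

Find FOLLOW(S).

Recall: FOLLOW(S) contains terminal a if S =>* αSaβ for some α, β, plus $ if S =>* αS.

We compute FOLLOW(S) using the standard algorithm.
FOLLOW(S) starts with {$}.
FIRST(P) = {a, b}
FIRST(S) = {a, b}
FOLLOW(P) = {b}
FOLLOW(S) = {$, b}
Therefore, FOLLOW(S) = {$, b}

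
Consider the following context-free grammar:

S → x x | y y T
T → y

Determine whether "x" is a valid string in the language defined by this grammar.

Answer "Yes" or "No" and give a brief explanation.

No - no valid derivation exists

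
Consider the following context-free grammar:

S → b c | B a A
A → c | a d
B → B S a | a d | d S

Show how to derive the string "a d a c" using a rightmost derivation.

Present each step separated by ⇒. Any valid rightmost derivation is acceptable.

S ⇒ B a A ⇒ B a c ⇒ a d a c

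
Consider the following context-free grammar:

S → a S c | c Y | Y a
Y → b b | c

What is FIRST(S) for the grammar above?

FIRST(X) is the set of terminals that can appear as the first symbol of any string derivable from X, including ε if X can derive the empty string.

We compute FIRST(S) using the standard algorithm.
FIRST(S) = {a, b, c}
FIRST(Y) = {b, c}
Therefore, FIRST(S) = {a, b, c}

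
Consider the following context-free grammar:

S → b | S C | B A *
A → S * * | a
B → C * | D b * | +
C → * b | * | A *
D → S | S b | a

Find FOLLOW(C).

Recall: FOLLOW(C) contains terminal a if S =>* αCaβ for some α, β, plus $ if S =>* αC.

We compute FOLLOW(C) using the standard algorithm.
FOLLOW(S) starts with {$}.
FIRST(A) = {*, +, a, b}
FIRST(B) = {*, +, a, b}
FIRST(C) = {*, +, a, b}
FIRST(D) = {*, +, a, b}
FIRST(S) = {*, +, a, b}
FOLLOW(A) = {*}
FOLLOW(B) = {*, +, a, b}
FOLLOW(C) = {$, *, +, a, b}
FOLLOW(D) = {b}
FOLLOW(S) = {$, *, +, a, b}
Therefore, FOLLOW(C) = {$, *, +, a, b}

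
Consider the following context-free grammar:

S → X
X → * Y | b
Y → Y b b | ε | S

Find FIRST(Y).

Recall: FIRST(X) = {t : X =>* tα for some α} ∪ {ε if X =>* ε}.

We compute FIRST(Y) using the standard algorithm.
FIRST(S) = {*, b}
FIRST(X) = {*, b}
FIRST(Y) = {*, b, ε}
Therefore, FIRST(Y) = {*, b, ε}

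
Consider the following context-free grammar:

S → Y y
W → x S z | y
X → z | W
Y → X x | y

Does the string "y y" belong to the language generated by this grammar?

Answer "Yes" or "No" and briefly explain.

Yes - a valid derivation exists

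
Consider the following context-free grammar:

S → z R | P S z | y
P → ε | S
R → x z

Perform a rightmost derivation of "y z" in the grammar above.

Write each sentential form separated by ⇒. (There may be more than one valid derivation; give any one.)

S ⇒ P S z ⇒ P y z ⇒ y z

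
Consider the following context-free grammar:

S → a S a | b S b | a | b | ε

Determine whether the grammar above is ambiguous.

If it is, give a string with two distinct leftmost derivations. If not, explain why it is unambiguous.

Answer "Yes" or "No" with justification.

No - the grammar is unambiguous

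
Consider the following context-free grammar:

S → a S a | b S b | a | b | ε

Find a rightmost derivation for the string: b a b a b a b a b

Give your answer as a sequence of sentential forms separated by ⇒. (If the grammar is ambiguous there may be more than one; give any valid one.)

S ⇒ b S b ⇒ b a S a b ⇒ b a b S b a b ⇒ b a b a S a b a b ⇒ b a b a b a b a b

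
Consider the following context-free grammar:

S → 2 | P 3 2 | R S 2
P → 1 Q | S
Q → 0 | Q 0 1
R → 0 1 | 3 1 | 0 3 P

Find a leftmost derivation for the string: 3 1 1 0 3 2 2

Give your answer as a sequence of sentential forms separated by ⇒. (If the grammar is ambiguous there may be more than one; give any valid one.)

S ⇒ R S 2 ⇒ 3 1 S 2 ⇒ 3 1 P 3 2 2 ⇒ 3 1 1 Q 3 2 2 ⇒ 3 1 1 0 3 2 2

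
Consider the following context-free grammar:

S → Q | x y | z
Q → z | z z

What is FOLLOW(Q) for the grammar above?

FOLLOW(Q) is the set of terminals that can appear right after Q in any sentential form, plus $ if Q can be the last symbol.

We compute FOLLOW(Q) using the standard algorithm.
FOLLOW(S) starts with {$}.
FIRST(Q) = {z}
FIRST(S) = {x, z}
FOLLOW(Q) = {$}
FOLLOW(S) = {$}
Therefore, FOLLOW(Q) = {$}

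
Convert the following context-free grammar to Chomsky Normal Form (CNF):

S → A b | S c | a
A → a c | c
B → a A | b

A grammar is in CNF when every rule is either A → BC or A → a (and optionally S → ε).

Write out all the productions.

TB → b; TC → c; S → a; TA → a; A → c; B → b; S → A TB; S → S TC; A → TA TC; B → TA A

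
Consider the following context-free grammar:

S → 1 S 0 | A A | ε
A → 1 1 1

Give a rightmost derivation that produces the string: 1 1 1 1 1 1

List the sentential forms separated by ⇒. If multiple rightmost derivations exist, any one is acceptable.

S ⇒ A A ⇒ A 1 1 1 ⇒ 1 1 1 1 1 1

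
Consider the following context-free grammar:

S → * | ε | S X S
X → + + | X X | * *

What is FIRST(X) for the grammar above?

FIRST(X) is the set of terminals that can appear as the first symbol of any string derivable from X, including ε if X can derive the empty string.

We compute FIRST(X) using the standard algorithm.
FIRST(S) = {*, +, ε}
FIRST(X) = {*, +}
Therefore, FIRST(X) = {*, +}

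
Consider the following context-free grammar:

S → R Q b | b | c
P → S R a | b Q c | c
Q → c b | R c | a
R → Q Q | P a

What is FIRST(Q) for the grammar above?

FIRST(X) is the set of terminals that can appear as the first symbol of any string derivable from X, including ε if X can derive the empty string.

We compute FIRST(Q) using the standard algorithm.
FIRST(P) = {a, b, c}
FIRST(Q) = {a, b, c}
FIRST(R) = {a, b, c}
FIRST(S) = {a, b, c}
Therefore, FIRST(Q) = {a, b, c}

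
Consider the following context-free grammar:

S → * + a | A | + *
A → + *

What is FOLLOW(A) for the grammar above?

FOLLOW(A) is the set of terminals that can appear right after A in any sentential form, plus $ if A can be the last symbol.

We compute FOLLOW(A) using the standard algorithm.
FOLLOW(S) starts with {$}.
FIRST(A) = {+}
FIRST(S) = {*, +}
FOLLOW(A) = {$}
FOLLOW(S) = {$}
Therefore, FOLLOW(A) = {$}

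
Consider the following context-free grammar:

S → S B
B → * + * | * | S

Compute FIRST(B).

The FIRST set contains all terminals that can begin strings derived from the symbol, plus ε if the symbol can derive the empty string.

We compute FIRST(B) using the standard algorithm.
FIRST(B) = {*}
FIRST(S) = {}
Therefore, FIRST(B) = {*}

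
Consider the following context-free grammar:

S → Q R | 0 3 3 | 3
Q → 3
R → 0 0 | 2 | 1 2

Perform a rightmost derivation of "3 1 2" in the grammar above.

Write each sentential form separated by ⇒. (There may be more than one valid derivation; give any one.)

S ⇒ Q R ⇒ Q 1 2 ⇒ 3 1 2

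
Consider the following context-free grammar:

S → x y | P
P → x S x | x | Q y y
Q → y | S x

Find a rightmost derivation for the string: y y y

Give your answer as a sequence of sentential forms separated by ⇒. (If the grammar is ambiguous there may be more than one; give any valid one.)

S ⇒ P ⇒ Q y y ⇒ y y y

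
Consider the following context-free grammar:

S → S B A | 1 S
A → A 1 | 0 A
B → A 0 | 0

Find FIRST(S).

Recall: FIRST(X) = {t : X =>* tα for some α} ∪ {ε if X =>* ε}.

We compute FIRST(S) using the standard algorithm.
FIRST(A) = {0}
FIRST(B) = {0}
FIRST(S) = {1}
Therefore, FIRST(S) = {1}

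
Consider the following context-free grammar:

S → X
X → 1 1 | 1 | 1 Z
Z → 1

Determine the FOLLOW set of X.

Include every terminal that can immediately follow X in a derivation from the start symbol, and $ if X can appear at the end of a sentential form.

We compute FOLLOW(X) using the standard algorithm.
FOLLOW(S) starts with {$}.
FIRST(S) = {1}
FIRST(X) = {1}
FIRST(Z) = {1}
FOLLOW(S) = {$}
FOLLOW(X) = {$}
FOLLOW(Z) = {$}
Therefore, FOLLOW(X) = {$}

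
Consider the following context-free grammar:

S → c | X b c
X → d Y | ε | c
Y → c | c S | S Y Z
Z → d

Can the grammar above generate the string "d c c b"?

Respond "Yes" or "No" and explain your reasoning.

No - no valid derivation exists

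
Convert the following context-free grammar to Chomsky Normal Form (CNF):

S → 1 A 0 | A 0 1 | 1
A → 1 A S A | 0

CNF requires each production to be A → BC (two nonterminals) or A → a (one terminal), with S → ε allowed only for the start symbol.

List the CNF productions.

T1 → 1; T0 → 0; S → 1; A → 0; S → T1 X0; X0 → A T0; S → A X1; X1 → T0 T1; A → T1 X2; X2 → A X3; X3 → S A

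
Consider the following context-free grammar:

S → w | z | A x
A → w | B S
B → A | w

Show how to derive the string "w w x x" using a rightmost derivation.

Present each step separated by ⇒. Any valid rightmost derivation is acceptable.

S ⇒ A x ⇒ B S x ⇒ B A x x ⇒ B w x x ⇒ w w x x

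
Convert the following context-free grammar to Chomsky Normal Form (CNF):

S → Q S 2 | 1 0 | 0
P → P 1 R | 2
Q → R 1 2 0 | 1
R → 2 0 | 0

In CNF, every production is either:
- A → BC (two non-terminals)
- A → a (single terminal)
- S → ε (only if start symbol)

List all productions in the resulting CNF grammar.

T2 → 2; T1 → 1; T0 → 0; S → 0; P → 2; Q → 1; R → 0; S → Q X0; X0 → S T2; S → T1 T0; P → P X1; X1 → T1 R; Q → R X2; X2 → T1 X3; X3 → T2 T0; R → T2 T0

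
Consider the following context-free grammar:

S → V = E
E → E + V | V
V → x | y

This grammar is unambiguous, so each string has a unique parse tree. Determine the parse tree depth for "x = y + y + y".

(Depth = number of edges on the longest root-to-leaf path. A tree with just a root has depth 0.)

5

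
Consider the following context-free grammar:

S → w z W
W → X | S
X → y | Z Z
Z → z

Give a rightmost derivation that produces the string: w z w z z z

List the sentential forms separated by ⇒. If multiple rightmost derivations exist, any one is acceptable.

S ⇒ w z W ⇒ w z S ⇒ w z w z W ⇒ w z w z X ⇒ w z w z Z Z ⇒ w z w z Z z ⇒ w z w z z z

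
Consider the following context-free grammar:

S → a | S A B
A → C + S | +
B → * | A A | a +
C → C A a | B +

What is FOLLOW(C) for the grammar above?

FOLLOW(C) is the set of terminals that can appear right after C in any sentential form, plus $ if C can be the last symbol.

We compute FOLLOW(C) using the standard algorithm.
FOLLOW(S) starts with {$}.
FIRST(A) = {*, +, a}
FIRST(B) = {*, +, a}
FIRST(C) = {*, +, a}
FIRST(S) = {a}
FOLLOW(A) = {$, *, +, a}
FOLLOW(B) = {$, *, +, a}
FOLLOW(C) = {*, +, a}
FOLLOW(S) = {$, *, +, a}
Therefore, FOLLOW(C) = {*, +, a}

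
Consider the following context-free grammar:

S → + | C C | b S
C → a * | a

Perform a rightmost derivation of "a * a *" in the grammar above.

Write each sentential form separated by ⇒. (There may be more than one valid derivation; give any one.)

S ⇒ C C ⇒ C a * ⇒ a * a *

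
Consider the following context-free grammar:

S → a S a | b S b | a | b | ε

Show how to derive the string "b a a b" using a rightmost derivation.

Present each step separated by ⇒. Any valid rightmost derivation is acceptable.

S ⇒ b S b ⇒ b a S a b ⇒ b a a b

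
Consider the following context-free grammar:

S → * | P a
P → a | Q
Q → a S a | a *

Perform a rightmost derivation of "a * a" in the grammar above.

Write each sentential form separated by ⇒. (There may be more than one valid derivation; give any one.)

S ⇒ P a ⇒ Q a ⇒ a * a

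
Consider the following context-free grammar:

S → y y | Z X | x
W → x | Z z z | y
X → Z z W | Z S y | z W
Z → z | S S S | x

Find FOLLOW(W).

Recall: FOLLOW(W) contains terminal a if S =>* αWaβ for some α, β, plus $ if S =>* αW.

We compute FOLLOW(W) using the standard algorithm.
FOLLOW(S) starts with {$}.
FIRST(S) = {x, y, z}
FIRST(W) = {x, y, z}
FIRST(X) = {x, y, z}
FIRST(Z) = {x, y, z}
FOLLOW(S) = {$, x, y, z}
FOLLOW(W) = {$, x, y, z}
FOLLOW(X) = {$, x, y, z}
FOLLOW(Z) = {x, y, z}
Therefore, FOLLOW(W) = {$, x, y, z}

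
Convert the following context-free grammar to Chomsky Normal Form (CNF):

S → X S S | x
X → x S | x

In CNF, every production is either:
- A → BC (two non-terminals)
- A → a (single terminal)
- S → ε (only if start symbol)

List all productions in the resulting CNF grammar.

S → x; TX → x; X → x; S → X X0; X0 → S S; X → TX S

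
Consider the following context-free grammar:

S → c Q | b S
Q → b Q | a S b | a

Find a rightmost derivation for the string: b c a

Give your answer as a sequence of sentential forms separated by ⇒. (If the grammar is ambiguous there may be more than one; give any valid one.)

S ⇒ b S ⇒ b c Q ⇒ b c a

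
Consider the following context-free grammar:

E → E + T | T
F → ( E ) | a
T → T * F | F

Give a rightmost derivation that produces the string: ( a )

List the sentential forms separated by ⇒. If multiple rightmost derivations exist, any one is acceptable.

E ⇒ T ⇒ F ⇒ ( E ) ⇒ ( T ) ⇒ ( F ) ⇒ ( a )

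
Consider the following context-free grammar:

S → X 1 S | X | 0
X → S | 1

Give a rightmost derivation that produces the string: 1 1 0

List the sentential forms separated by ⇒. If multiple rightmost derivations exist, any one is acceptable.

S ⇒ X 1 S ⇒ X 1 0 ⇒ 1 1 0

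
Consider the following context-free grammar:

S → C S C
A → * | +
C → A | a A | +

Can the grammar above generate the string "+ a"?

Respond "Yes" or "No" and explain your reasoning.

No - no valid derivation exists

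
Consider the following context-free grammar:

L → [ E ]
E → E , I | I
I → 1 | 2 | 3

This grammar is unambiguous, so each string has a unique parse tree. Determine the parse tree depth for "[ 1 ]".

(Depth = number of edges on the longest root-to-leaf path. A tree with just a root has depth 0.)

3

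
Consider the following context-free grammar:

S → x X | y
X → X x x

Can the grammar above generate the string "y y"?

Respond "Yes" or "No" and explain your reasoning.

No - no valid derivation exists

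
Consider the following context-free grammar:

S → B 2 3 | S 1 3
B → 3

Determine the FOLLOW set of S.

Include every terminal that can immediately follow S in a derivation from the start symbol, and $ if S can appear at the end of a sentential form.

We compute FOLLOW(S) using the standard algorithm.
FOLLOW(S) starts with {$}.
FIRST(B) = {3}
FIRST(S) = {3}
FOLLOW(B) = {2}
FOLLOW(S) = {$, 1}
Therefore, FOLLOW(S) = {$, 1}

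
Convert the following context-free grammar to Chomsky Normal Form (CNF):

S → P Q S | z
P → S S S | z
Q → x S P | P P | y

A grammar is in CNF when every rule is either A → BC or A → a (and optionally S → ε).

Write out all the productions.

S → z; P → z; TX → x; Q → y; S → P X0; X0 → Q S; P → S X1; X1 → S S; Q → TX X2; X2 → S P; Q → P P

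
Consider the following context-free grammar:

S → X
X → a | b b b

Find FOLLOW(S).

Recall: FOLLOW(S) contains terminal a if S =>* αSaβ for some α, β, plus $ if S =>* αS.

We compute FOLLOW(S) using the standard algorithm.
FOLLOW(S) starts with {$}.
FIRST(S) = {a, b}
FIRST(X) = {a, b}
FOLLOW(S) = {$}
FOLLOW(X) = {$}
Therefore, FOLLOW(S) = {$}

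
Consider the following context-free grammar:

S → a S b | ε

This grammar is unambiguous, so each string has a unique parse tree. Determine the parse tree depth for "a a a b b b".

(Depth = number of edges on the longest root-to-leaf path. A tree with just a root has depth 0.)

4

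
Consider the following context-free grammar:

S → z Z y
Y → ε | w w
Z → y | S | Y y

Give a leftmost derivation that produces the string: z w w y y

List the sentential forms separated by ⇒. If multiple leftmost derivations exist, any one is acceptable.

S ⇒ z Z y ⇒ z Y y y ⇒ z w w y y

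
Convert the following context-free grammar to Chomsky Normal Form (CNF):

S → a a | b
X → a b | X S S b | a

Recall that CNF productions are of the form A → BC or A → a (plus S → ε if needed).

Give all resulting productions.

TA → a; S → b; TB → b; X → a; S → TA TA; X → TA TB; X → X X0; X0 → S X1; X1 → S TB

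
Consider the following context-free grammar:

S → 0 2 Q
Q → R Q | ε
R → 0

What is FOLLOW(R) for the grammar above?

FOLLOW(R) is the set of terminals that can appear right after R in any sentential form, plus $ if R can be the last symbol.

We compute FOLLOW(R) using the standard algorithm.
FOLLOW(S) starts with {$}.
FIRST(Q) = {0, ε}
FIRST(R) = {0}
FIRST(S) = {0}
FOLLOW(Q) = {$}
FOLLOW(R) = {$, 0}
FOLLOW(S) = {$}
Therefore, FOLLOW(R) = {$, 0}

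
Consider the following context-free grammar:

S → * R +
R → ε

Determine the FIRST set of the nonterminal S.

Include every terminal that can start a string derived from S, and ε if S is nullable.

We compute FIRST(S) using the standard algorithm.
FIRST(R) = {ε}
FIRST(S) = {*}
Therefore, FIRST(S) = {*}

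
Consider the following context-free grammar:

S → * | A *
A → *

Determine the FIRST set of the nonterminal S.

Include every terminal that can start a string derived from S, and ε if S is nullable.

We compute FIRST(S) using the standard algorithm.
FIRST(A) = {*}
FIRST(S) = {*}
Therefore, FIRST(S) = {*}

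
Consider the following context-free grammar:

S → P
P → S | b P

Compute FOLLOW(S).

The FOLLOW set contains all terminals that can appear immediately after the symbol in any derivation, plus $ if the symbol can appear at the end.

We compute FOLLOW(S) using the standard algorithm.
FOLLOW(S) starts with {$}.
FIRST(P) = {b}
FIRST(S) = {b}
FOLLOW(P) = {$}
FOLLOW(S) = {$}
Therefore, FOLLOW(S) = {$}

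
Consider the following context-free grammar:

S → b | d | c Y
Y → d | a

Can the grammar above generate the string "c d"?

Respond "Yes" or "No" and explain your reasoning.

Yes - a valid derivation exists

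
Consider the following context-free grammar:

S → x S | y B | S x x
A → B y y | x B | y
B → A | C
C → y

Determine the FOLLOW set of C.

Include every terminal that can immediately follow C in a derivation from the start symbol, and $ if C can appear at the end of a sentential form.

We compute FOLLOW(C) using the standard algorithm.
FOLLOW(S) starts with {$}.
FIRST(A) = {x, y}
FIRST(B) = {x, y}
FIRST(C) = {y}
FIRST(S) = {x, y}
FOLLOW(A) = {$, x, y}
FOLLOW(B) = {$, x, y}
FOLLOW(C) = {$, x, y}
FOLLOW(S) = {$, x}
Therefore, FOLLOW(C) = {$, x, y}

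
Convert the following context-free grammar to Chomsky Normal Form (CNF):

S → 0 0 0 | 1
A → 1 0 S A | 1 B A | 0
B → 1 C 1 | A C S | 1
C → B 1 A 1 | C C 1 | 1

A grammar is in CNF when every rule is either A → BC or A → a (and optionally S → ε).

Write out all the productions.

T0 → 0; S → 1; T1 → 1; A → 0; B → 1; C → 1; S → T0 X0; X0 → T0 T0; A → T1 X1; X1 → T0 X2; X2 → S A; A → T1 X3; X3 → B A; B → T1 X4; X4 → C T1; B → A X5; X5 → C S; C → B X6; X6 → T1 X7; X7 → A T1; C → C X8; X8 → C T1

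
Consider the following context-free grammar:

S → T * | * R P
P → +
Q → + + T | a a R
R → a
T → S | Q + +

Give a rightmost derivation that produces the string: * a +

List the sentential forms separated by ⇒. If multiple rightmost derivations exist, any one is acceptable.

S ⇒ * R P ⇒ * R + ⇒ * a +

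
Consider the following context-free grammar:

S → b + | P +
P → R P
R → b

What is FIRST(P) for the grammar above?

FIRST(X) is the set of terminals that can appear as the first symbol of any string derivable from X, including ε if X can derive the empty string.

We compute FIRST(P) using the standard algorithm.
FIRST(P) = {b}
FIRST(R) = {b}
FIRST(S) = {b}
Therefore, FIRST(P) = {b}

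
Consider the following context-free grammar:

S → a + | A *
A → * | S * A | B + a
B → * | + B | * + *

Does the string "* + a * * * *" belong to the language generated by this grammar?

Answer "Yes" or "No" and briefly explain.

Yes - a valid derivation exists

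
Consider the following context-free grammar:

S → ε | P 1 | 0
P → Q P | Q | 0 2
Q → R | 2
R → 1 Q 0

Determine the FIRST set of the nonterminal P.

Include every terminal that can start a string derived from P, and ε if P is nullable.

We compute FIRST(P) using the standard algorithm.
FIRST(P) = {0, 1, 2}
FIRST(Q) = {1, 2}
FIRST(R) = {1}
FIRST(S) = {0, 1, 2, ε}
Therefore, FIRST(P) = {0, 1, 2}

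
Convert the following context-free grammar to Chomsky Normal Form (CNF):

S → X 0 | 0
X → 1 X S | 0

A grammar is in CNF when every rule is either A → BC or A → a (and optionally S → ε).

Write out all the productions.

T0 → 0; S → 0; T1 → 1; X → 0; S → X T0; X → T1 X0; X0 → X S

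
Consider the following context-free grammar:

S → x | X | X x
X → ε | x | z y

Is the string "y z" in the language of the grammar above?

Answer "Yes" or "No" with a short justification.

No - no valid derivation exists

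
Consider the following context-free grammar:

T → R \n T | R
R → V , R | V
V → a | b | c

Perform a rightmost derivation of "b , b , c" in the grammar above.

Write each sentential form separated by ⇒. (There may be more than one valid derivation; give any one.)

T ⇒ R ⇒ V , R ⇒ V , V , R ⇒ V , V , V ⇒ V , V , c ⇒ V , b , c ⇒ b , b , c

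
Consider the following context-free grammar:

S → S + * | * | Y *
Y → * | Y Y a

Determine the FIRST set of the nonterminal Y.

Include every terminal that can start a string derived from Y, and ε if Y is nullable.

We compute FIRST(Y) using the standard algorithm.
FIRST(S) = {*}
FIRST(Y) = {*}
Therefore, FIRST(Y) = {*}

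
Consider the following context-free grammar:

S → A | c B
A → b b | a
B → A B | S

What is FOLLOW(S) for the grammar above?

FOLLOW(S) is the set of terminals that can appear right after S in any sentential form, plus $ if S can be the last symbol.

We compute FOLLOW(S) using the standard algorithm.
FOLLOW(S) starts with {$}.
FIRST(A) = {a, b}
FIRST(B) = {a, b, c}
FIRST(S) = {a, b, c}
FOLLOW(A) = {$, a, b, c}
FOLLOW(B) = {$}
FOLLOW(S) = {$}
Therefore, FOLLOW(S) = {$}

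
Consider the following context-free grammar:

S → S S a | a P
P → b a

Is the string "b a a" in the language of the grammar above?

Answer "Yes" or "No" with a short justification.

No - no valid derivation exists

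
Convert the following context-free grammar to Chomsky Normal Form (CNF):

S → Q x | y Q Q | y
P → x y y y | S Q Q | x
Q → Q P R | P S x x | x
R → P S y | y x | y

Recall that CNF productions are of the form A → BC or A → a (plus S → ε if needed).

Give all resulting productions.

TX → x; TY → y; S → y; P → x; Q → x; R → y; S → Q TX; S → TY X0; X0 → Q Q; P → TX X1; X1 → TY X2; X2 → TY TY; P → S X3; X3 → Q Q; Q → Q X4; X4 → P R; Q → P X5; X5 → S X6; X6 → TX TX; R → P X7; X7 → S TY; R → TY TX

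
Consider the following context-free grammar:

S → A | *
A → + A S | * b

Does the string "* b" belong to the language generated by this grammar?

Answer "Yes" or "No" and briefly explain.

Yes - a valid derivation exists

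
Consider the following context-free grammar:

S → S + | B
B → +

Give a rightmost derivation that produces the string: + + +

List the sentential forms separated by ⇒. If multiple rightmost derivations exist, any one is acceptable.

S ⇒ S + ⇒ S + + ⇒ B + + ⇒ + + +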